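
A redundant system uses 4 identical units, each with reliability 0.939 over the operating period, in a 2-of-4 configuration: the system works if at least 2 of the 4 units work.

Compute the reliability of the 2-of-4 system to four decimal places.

0.9991

R = Σ_{i=2}^{4} C(4,i) p^i (1−p)^{4−i} with p = 0.939
C(4,2)·0.939^2·0.061^2 = 0.019685
C(4,3)·0.939^3·0.061^1 = 0.202016
C(4,4)·0.939^4·0.061^0 = 0.777432
Sum = 0.9991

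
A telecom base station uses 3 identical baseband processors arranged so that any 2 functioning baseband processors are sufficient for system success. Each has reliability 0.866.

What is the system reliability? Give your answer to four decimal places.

0.9509

R = Σ_{i=2}^{3} C(3,i) p^i (1−p)^{3−i} with p = 0.866
C(3,2)·0.866^2·0.134^1 = 0.301482
C(3,3)·0.866^3·0.134^0 = 0.649462
Sum = 0.9509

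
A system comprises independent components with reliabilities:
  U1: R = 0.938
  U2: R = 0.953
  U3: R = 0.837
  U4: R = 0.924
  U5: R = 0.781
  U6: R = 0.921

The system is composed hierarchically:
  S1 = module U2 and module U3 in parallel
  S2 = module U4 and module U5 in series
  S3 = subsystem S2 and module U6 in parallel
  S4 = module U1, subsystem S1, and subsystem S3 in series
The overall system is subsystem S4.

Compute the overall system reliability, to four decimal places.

Parallel (U2 and U3): 1 − (1 − 0.953000)(1 − 0.837000) = 0.992339
Series (U4 and U5): 0.924000 × 0.781000 = 0.721644
Parallel ([0.721644] and U6): 1 − (1 − 0.721644)(1 − 0.921000) = 0.978010
Series (U1, [0.992339], and [0.978010]): 0.938000 × 0.992339 × 0.978010 = 0.9103

0.9103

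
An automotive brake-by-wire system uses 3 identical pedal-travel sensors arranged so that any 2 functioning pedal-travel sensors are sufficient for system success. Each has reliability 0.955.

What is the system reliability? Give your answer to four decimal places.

R = Σ_{i=2}^{3} C(3,i) p^i (1−p)^{3−i} with p = 0.955
C(3,2)·0.955^2·0.045^1 = 0.123123
C(3,3)·0.955^3·0.045^0 = 0.870984
Sum = 0.9941

0.9941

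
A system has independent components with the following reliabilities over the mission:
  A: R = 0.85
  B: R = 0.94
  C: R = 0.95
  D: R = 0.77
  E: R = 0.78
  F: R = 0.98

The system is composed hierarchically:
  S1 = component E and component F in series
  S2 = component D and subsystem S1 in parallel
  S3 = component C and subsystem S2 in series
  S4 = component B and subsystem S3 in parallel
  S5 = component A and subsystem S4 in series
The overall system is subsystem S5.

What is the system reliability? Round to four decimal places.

Series (E and F): 0.780000 × 0.980000 = 0.764400
Parallel (D and [0.764400]): 1 − (1 − 0.770000)(1 − 0.764400) = 0.945812
Series (C and [0.945812]): 0.950000 × 0.945812 = 0.898521
Parallel (B and [0.898521]): 1 − (1 − 0.940000)(1 − 0.898521) = 0.993911
Series (A and [0.993911]): 0.850000 × 0.993911 = 0.8448

0.8448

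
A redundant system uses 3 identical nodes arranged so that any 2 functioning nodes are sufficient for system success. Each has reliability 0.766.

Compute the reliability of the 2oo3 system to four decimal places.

R = Σ_{i=2}^{3} C(3,i) p^i (1−p)^{3−i} with p = 0.766
C(3,2)·0.766^2·0.234^1 = 0.411903
C(3,3)·0.766^3·0.234^0 = 0.449455
Sum = 0.8614

0.8614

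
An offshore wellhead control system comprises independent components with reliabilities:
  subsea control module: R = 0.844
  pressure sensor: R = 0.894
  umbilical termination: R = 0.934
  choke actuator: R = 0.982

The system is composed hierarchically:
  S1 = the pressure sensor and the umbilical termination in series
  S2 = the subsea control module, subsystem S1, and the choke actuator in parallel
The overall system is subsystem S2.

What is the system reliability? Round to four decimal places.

Series (pressure sensor and umbilical termination): 0.894000 × 0.934000 = 0.834996
Parallel (subsea control module, [0.834996], and choke actuator): 1 − (1 − 0.844000)(1 − 0.834996)(1 − 0.982000) = 0.9995

0.9995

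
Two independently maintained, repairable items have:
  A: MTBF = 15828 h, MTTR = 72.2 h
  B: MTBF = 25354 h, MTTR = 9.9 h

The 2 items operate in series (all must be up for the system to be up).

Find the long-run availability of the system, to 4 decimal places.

A(A) = MTBF/(MTBF+MTTR) = 15828/(15828+72.2) = 0.995459
A(B) = MTBF/(MTBF+MTTR) = 25354/(25354+9.9) = 0.999610
Series availability: 0.995459 × 0.999610 = 0.9951

0.9951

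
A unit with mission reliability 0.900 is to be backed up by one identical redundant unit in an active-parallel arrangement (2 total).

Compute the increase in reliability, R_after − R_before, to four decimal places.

R_before = 0.900
R_after = 1 − (1 − 0.900)^2 = 0.9900
ΔR = 0.9900 − 0.900 = 0.0900

0.0900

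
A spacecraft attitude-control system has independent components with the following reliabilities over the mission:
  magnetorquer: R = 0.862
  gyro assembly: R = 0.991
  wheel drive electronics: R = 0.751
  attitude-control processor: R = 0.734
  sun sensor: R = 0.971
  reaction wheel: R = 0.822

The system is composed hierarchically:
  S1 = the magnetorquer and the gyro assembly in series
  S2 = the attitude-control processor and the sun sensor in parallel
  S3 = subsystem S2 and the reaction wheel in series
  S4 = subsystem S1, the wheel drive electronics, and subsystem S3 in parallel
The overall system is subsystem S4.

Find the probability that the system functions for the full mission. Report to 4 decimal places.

Series (magnetorquer and gyro assembly): 0.862000 × 0.991000 = 0.854242
Parallel (attitude-control processor and sun sensor): 1 − (1 − 0.734000)(1 − 0.971000) = 0.992286
Series ([0.992286] and reaction wheel): 0.992286 × 0.822000 = 0.815659
Parallel ([0.854242], wheel drive electronics, and [0.815659]): 1 − (1 − 0.854242)(1 − 0.751000)(1 − 0.815659) = 0.9933

0.9933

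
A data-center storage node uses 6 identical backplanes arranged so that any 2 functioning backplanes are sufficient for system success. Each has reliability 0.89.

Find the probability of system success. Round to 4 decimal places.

0.9999

R = Σ_{i=2}^{6} C(6,i) p^i (1−p)^{6−i} with p = 0.89
C(6,2)·0.89^2·0.11^4 = 0.001740
C(6,3)·0.89^3·0.11^3 = 0.018766
C(6,4)·0.89^4·0.11^2 = 0.113877
C(6,5)·0.89^5·0.11^1 = 0.368548
C(6,6)·0.89^6·0.11^0 = 0.496981
Sum = 0.9999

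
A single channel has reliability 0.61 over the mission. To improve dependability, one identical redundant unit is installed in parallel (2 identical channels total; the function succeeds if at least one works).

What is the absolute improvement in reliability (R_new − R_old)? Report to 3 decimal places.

0.238

R_before = 0.61
R_after = 1 − (1 − 0.61)^2 = 0.848
ΔR = 0.848 − 0.61 = 0.238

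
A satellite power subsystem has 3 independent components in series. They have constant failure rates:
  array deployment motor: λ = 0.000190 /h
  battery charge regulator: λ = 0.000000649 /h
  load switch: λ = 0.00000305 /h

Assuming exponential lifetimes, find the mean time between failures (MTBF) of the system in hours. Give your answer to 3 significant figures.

Series of exponential components: λ_sys = Σ λ_i
λ_sys = 0.000190 + 0.000000649 + 0.00000305 = 1.9370e-04 /h
MTBF = 1 / λ_sys = 5160 h

5160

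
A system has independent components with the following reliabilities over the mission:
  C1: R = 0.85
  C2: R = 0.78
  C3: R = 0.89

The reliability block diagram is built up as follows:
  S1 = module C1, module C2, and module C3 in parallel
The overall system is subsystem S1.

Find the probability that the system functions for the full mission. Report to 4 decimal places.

Parallel (C1, C2, and C3): 1 − (1 − 0.850000)(1 − 0.780000)(1 − 0.890000) = 0.9964

0.9964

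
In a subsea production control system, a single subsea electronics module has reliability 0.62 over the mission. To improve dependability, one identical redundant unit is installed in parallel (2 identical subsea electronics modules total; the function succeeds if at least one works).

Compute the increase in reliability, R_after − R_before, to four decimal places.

R_before = 0.62
R_after = 1 − (1 − 0.62)^2 = 0.8556
ΔR = 0.8556 − 0.62 = 0.2356

0.2356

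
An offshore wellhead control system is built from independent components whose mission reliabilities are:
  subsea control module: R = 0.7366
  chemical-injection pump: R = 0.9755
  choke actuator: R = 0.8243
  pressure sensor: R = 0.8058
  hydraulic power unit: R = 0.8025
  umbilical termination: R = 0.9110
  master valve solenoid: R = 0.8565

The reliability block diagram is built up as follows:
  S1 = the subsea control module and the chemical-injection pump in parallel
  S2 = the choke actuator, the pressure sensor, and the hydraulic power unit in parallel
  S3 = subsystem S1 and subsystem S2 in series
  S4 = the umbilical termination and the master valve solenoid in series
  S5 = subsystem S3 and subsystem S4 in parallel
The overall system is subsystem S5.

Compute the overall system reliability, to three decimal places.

Parallel (subsea control module and chemical-injection pump): 1 − (1 − 0.73660)(1 − 0.97550) = 0.99355
Parallel (choke actuator, pressure sensor, and hydraulic power unit): 1 − (1 − 0.82430)(1 − 0.80580)(1 − 0.80250) = 0.99326
Series ([0.99355] and [0.99326]): 0.99355 × 0.99326 = 0.98685
Series (umbilical termination and master valve solenoid): 0.91100 × 0.85650 = 0.78027
Parallel ([0.98685] and [0.78027]): 1 − (1 − 0.98685)(1 − 0.78027) = 0.997

0.997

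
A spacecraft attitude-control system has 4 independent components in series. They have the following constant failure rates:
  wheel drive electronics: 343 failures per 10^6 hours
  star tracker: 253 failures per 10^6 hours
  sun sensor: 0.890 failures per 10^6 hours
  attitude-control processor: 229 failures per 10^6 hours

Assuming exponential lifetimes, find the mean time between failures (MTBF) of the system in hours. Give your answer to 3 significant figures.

Series of exponential components: λ_sys = Σ λ_i
λ_sys = 0.000343 + 0.000253 + 0.000000890 + 0.000229 = 8.2589e-04 /h
MTBF = 1 / λ_sys = 1210 h

1210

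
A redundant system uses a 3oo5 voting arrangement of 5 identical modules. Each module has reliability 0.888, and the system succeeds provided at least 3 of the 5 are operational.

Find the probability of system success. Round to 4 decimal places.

R = Σ_{i=3}^{5} C(5,i) p^i (1−p)^{5−i} with p = 0.888
C(5,3)·0.888^3·0.112^2 = 0.087836
C(5,4)·0.888^4·0.112^1 = 0.348209
C(5,5)·0.888^5·0.112^0 = 0.552160
Sum = 0.9882

0.9882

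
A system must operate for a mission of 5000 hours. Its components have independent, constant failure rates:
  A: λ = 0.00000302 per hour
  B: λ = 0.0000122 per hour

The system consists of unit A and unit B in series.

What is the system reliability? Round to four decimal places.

R(A) = exp(−0.00000302 × 5000) = 0.985013
R(B) = exp(−0.0000122 × 5000) = 0.940823
Series (A and B): 0.985013 × 0.940823 = 0.9267

0.9267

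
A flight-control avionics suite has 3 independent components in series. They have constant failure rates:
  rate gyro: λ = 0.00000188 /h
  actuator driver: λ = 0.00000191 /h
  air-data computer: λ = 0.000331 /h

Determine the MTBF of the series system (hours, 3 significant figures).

Series of exponential components: λ_sys = Σ λ_i
λ_sys = 0.00000188 + 0.00000191 + 0.000331 = 3.3479e-04 /h
MTBF = 1 / λ_sys = 2990 h

2990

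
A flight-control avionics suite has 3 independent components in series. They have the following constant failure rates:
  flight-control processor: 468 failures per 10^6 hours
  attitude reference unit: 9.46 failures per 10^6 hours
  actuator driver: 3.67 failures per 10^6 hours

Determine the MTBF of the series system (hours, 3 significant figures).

Series of exponential components: λ_sys = Σ λ_i
λ_sys = 0.000468 + 0.00000946 + 0.00000367 = 4.8113e-04 /h
MTBF = 1 / λ_sys = 2080 h

2080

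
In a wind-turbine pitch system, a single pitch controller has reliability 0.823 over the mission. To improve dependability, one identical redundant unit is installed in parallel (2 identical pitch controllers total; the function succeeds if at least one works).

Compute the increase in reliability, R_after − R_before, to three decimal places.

R_before = 0.823
R_after = 1 − (1 − 0.823)^2 = 0.969
ΔR = 0.969 − 0.823 = 0.146

0.146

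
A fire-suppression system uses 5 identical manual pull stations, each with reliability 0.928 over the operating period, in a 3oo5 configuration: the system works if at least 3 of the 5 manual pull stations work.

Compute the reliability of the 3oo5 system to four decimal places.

0.9967

R = Σ_{i=3}^{5} C(5,i) p^i (1−p)^{5−i} with p = 0.928
C(5,3)·0.928^3·0.072^2 = 0.041429
C(5,4)·0.928^4·0.072^1 = 0.266990
C(5,5)·0.928^5·0.072^0 = 0.688240
Sum = 0.9967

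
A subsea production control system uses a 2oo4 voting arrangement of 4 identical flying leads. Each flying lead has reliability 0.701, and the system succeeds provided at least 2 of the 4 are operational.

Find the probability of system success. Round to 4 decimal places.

R = Σ_{i=2}^{4} C(4,i) p^i (1−p)^{4−i} with p = 0.701
C(4,2)·0.701^2·0.299^2 = 0.263590
C(4,3)·0.701^3·0.299^1 = 0.411989
C(4,4)·0.701^4·0.299^0 = 0.241475
Sum = 0.9171

0.9171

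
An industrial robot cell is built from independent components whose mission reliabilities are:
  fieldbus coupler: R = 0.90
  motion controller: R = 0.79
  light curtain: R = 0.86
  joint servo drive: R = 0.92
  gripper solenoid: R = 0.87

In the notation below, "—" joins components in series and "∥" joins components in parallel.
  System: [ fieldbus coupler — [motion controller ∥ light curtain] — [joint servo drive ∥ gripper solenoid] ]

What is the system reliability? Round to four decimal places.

Parallel (motion controller and light curtain): 1 − (1 − 0.790000)(1 − 0.860000) = 0.970600
Parallel (joint servo drive and gripper solenoid): 1 − (1 − 0.920000)(1 − 0.870000) = 0.989600
Series (fieldbus coupler, [0.970600], and [0.989600]): 0.900000 × 0.970600 × 0.989600 = 0.8645

0.8645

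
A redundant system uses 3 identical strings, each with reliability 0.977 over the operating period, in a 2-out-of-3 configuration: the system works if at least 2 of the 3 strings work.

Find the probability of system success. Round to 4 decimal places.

0.9984

R = Σ_{i=2}^{3} C(3,i) p^i (1−p)^{3−i} with p = 0.977
C(3,2)·0.977^2·0.023^1 = 0.065863
C(3,3)·0.977^3·0.023^0 = 0.932575
Sum = 0.9984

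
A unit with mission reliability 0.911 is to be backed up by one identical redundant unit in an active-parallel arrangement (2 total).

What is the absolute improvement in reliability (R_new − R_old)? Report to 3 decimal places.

0.081

R_before = 0.911
R_after = 1 − (1 − 0.911)^2 = 0.992
ΔR = 0.992 − 0.911 = 0.081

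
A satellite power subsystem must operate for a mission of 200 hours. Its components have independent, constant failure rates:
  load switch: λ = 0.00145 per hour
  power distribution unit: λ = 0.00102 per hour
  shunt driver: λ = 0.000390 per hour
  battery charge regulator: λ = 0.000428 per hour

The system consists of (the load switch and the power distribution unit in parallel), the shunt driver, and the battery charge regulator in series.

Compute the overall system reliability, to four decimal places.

0.8096

R(load switch) = exp(−0.00145 × 200) = 0.748264
R(power distribution unit) = exp(−0.00102 × 200) = 0.815462
R(shunt driver) = exp(−0.000390 × 200) = 0.924964
R(battery charge regulator) = exp(−0.000428 × 200) = 0.917961
Parallel (load switch and power distribution unit): 1 − (1 − 0.748264)(1 − 0.815462) = 0.953545
Series ([0.953545], shunt driver, and battery charge regulator): 0.953545 × 0.924964 × 0.917961 = 0.8096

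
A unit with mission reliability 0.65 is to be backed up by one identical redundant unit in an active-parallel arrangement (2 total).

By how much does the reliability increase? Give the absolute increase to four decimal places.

0.2275

R_before = 0.65
R_after = 1 − (1 − 0.65)^2 = 0.8775
ΔR = 0.8775 − 0.65 = 0.2275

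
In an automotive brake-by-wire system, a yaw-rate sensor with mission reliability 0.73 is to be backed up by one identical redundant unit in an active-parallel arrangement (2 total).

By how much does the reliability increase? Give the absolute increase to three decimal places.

R_before = 0.73
R_after = 1 − (1 − 0.73)^2 = 0.927
ΔR = 0.927 − 0.73 = 0.197

0.197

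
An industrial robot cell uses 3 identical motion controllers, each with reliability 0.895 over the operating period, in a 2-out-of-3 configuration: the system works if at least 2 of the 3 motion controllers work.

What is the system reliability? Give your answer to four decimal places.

R = Σ_{i=2}^{3} C(3,i) p^i (1−p)^{3−i} with p = 0.895
C(3,2)·0.895^2·0.105^1 = 0.252323
C(3,3)·0.895^3·0.105^0 = 0.716917
Sum = 0.9692

0.9692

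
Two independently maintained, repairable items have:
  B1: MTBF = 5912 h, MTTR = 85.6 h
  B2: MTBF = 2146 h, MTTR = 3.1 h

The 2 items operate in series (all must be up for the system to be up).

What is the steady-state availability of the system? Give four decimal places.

0.9843

A(B1) = MTBF/(MTBF+MTTR) = 5912/(5912+85.6) = 0.985728
A(B2) = MTBF/(MTBF+MTTR) = 2146/(2146+3.1) = 0.998558
Series availability: 0.985728 × 0.998558 = 0.9843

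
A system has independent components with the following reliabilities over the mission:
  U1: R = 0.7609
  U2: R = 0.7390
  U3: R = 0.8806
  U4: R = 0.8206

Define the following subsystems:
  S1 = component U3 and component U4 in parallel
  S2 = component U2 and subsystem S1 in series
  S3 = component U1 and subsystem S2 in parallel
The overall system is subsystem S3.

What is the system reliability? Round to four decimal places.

0.9338

Parallel (U3 and U4): 1 − (1 − 0.880600)(1 − 0.820600) = 0.978580
Series (U2 and [0.978580]): 0.739000 × 0.978580 = 0.723171
Parallel (U1 and [0.723171]): 1 − (1 − 0.760900)(1 − 0.723171) = 0.9338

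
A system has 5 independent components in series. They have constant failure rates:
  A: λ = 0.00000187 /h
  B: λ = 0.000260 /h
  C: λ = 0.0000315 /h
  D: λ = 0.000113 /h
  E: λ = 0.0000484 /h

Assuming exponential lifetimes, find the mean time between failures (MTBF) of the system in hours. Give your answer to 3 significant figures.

2200

Series of exponential components: λ_sys = Σ λ_i
λ_sys = 0.00000187 + 0.000260 + 0.0000315 + 0.000113 + 0.0000484 = 4.5477e-04 /h
MTBF = 1 / λ_sys = 2200 h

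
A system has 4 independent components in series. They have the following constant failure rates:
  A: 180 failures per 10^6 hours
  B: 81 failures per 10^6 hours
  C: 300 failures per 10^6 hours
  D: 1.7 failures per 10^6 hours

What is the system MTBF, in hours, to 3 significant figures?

1780

Series of exponential components: λ_sys = Σ λ_i
λ_sys = 0.00018 + 0.000081 + 0.00030 + 0.0000017 = 5.6270e-04 /h
MTBF = 1 / λ_sys = 1780 h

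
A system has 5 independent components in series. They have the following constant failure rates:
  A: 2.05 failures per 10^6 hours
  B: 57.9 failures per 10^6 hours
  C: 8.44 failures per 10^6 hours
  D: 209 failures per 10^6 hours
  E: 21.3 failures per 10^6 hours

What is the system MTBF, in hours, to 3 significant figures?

Series of exponential components: λ_sys = Σ λ_i
λ_sys = 0.00000205 + 0.0000579 + 0.00000844 + 0.000209 + 0.0000213 = 2.9869e-04 /h
MTBF = 1 / λ_sys = 3350 h

3350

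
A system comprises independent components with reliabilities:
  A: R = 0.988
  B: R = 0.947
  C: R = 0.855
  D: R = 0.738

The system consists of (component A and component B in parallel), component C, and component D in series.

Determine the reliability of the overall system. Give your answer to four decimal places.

Parallel (A and B): 1 − (1 − 0.988000)(1 − 0.947000) = 0.999364
Series ([0.999364], C, and D): 0.999364 × 0.855000 × 0.738000 = 0.6306

0.6306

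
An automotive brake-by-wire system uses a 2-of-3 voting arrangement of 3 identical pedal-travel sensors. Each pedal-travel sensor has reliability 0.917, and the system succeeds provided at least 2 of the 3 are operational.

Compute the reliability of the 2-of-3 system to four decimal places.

R = Σ_{i=2}^{3} C(3,i) p^i (1−p)^{3−i} with p = 0.917
C(3,2)·0.917^2·0.083^1 = 0.209381
C(3,3)·0.917^3·0.083^0 = 0.771095
Sum = 0.9805

0.9805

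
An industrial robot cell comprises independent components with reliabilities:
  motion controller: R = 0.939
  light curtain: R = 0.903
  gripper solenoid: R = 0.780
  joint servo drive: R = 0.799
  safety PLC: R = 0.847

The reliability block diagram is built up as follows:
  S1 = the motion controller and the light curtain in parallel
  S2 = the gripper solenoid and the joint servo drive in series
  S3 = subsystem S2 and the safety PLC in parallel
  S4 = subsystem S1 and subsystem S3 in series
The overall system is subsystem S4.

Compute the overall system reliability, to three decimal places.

0.937

Parallel (motion controller and light curtain): 1 − (1 − 0.93900)(1 − 0.90300) = 0.99408
Series (gripper solenoid and joint servo drive): 0.78000 × 0.79900 = 0.62322
Parallel ([0.62322] and safety PLC): 1 − (1 − 0.62322)(1 − 0.84700) = 0.94235
Series ([0.99408] and [0.94235]): 0.99408 × 0.94235 = 0.937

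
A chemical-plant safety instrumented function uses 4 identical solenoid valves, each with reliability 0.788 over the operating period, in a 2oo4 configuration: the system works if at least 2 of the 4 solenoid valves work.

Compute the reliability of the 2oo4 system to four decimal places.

R = Σ_{i=2}^{4} C(4,i) p^i (1−p)^{4−i} with p = 0.788
C(4,2)·0.788^2·0.212^2 = 0.167446
C(4,3)·0.788^3·0.212^1 = 0.414930
C(4,4)·0.788^4·0.212^0 = 0.385571
Sum = 0.9679

0.9679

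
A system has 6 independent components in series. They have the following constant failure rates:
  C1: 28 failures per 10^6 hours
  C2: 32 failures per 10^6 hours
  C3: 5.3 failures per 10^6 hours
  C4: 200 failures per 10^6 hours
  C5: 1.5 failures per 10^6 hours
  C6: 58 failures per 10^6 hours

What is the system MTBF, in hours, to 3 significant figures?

3080

Series of exponential components: λ_sys = Σ λ_i
λ_sys = 0.000028 + 0.000032 + 0.0000053 + 0.00020 + 0.0000015 + 0.000058 = 3.2480e-04 /h
MTBF = 1 / λ_sys = 3080 h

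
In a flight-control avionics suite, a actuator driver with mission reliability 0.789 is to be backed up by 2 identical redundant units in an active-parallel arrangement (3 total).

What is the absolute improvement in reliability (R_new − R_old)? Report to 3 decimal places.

0.202

R_before = 0.789
R_after = 1 − (1 − 0.789)^3 = 0.991
ΔR = 0.991 − 0.789 = 0.202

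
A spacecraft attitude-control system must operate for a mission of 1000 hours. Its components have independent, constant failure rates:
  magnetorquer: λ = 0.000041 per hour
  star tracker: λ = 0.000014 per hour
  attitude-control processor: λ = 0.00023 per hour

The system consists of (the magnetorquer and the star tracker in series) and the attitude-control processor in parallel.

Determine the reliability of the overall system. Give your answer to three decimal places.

0.989

R(magnetorquer) = exp(−0.000041 × 1000) = 0.95983
R(star tracker) = exp(−0.000014 × 1000) = 0.98610
R(attitude-control processor) = exp(−0.00023 × 1000) = 0.79453
Series (magnetorquer and star tracker): 0.95983 × 0.98610 = 0.94649
Parallel ([0.94649] and attitude-control processor): 1 − (1 − 0.94649)(1 − 0.79453) = 0.989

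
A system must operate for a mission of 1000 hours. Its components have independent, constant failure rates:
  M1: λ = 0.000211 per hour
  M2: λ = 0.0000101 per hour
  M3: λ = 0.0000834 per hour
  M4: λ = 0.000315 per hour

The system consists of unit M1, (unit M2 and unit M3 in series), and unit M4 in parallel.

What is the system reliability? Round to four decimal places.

R(M1) = exp(−0.000211 × 1000) = 0.809774
R(M2) = exp(−0.0000101 × 1000) = 0.989951
R(M3) = exp(−0.0000834 × 1000) = 0.919983
R(M4) = exp(−0.000315 × 1000) = 0.729789
Series (M2 and M3): 0.989951 × 0.919983 = 0.910738
Parallel (M1, [0.910738], and M4): 1 − (1 − 0.809774)(1 − 0.910738)(1 − 0.729789) = 0.9954

0.9954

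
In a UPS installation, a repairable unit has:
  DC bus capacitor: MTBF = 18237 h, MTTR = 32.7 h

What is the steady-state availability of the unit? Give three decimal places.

A(DC bus capacitor) = MTBF/(MTBF+MTTR) = 18237/(18237+32.7) = 0.998

0.998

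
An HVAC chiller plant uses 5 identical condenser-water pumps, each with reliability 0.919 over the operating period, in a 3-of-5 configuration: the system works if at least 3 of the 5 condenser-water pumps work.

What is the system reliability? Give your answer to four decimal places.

0.9953

R = Σ_{i=3}^{5} C(5,i) p^i (1−p)^{5−i} with p = 0.919
C(5,3)·0.919^3·0.081^2 = 0.050923
C(5,4)·0.919^4·0.081^1 = 0.288880
C(5,5)·0.919^5·0.081^0 = 0.655507
Sum = 0.9953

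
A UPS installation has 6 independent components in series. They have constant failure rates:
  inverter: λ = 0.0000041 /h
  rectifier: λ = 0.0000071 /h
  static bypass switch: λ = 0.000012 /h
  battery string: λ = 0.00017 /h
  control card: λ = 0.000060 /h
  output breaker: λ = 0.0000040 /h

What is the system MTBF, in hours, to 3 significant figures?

Series of exponential components: λ_sys = Σ λ_i
λ_sys = 0.0000041 + 0.0000071 + 0.000012 + 0.00017 + 0.000060 + 0.0000040 = 2.5720e-04 /h
MTBF = 1 / λ_sys = 3890 h

3890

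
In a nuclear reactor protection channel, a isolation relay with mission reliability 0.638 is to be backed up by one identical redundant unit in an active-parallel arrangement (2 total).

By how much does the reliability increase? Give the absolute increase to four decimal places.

0.2310

R_before = 0.638
R_after = 1 − (1 − 0.638)^2 = 0.8690
ΔR = 0.8690 − 0.638 = 0.2310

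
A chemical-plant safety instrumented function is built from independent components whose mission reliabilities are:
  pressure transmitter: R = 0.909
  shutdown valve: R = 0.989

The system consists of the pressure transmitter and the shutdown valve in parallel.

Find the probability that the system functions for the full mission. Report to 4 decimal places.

Parallel (pressure transmitter and shutdown valve): 1 − (1 − 0.909000)(1 − 0.989000) = 0.9990

0.9990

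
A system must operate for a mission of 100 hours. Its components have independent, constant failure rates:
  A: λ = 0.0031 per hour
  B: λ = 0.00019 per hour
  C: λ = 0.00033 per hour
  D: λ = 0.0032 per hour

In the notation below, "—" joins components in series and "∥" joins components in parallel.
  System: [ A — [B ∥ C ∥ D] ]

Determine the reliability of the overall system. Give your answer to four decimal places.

0.7333

R(A) = exp(−0.0031 × 100) = 0.733447
R(B) = exp(−0.00019 × 100) = 0.981179
R(C) = exp(−0.00033 × 100) = 0.967539
R(D) = exp(−0.0032 × 100) = 0.726149
Parallel (B, C, and D): 1 − (1 − 0.981179)(1 − 0.967539)(1 − 0.726149) = 0.999833
Series (A and [0.999833]): 0.733447 × 0.999833 = 0.7333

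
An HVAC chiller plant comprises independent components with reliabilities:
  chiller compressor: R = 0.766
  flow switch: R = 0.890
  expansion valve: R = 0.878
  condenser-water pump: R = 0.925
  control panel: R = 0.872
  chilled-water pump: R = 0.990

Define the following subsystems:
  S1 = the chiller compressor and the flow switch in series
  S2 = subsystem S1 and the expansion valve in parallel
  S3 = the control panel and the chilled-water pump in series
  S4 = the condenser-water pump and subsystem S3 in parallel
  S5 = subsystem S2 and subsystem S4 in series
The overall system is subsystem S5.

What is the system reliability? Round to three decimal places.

0.951

Series (chiller compressor and flow switch): 0.76600 × 0.89000 = 0.68174
Parallel ([0.68174] and expansion valve): 1 − (1 − 0.68174)(1 − 0.87800) = 0.96117
Series (control panel and chilled-water pump): 0.87200 × 0.99000 = 0.86328
Parallel (condenser-water pump and [0.86328]): 1 − (1 − 0.92500)(1 − 0.86328) = 0.98975
Series ([0.96117] and [0.98975]): 0.96117 × 0.98975 = 0.951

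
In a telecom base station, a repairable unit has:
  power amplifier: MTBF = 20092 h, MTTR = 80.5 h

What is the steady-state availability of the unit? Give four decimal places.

A(power amplifier) = MTBF/(MTBF+MTTR) = 20092/(20092+80.5) = 0.9960

0.9960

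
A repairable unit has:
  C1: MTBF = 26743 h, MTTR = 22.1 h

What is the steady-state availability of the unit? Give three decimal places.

A(C1) = MTBF/(MTBF+MTTR) = 26743/(26743+22.1) = 0.999

0.999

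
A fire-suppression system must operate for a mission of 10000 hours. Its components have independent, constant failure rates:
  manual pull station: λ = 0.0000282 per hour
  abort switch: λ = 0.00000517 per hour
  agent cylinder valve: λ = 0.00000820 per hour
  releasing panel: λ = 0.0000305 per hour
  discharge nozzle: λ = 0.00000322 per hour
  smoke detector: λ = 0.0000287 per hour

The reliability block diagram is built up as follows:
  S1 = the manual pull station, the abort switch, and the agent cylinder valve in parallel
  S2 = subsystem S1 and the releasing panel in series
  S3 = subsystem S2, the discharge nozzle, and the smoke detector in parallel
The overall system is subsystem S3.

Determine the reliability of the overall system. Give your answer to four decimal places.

R(manual pull station) = exp(−0.0000282 × 10000) = 0.754274
R(abort switch) = exp(−0.00000517 × 10000) = 0.949614
R(agent cylinder valve) = exp(−0.00000820 × 10000) = 0.921272
R(releasing panel) = exp(−0.0000305 × 10000) = 0.737123
R(discharge nozzle) = exp(−0.00000322 × 10000) = 0.968313
R(smoke detector) = exp(−0.0000287 × 10000) = 0.750512
Parallel (manual pull station, abort switch, and agent cylinder valve): 1 − (1 − 0.754274)(1 − 0.949614)(1 − 0.921272) = 0.999025
Series ([0.999025] and releasing panel): 0.999025 × 0.737123 = 0.736404
Parallel ([0.736404], discharge nozzle, and smoke detector): 1 − (1 − 0.736404)(1 − 0.968313)(1 − 0.750512) = 0.9979

0.9979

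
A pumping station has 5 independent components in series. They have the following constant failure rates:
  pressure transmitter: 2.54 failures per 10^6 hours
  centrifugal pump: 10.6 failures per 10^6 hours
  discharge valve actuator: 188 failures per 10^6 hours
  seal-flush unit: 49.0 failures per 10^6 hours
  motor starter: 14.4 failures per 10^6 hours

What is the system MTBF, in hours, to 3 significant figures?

Series of exponential components: λ_sys = Σ λ_i
λ_sys = 0.00000254 + 0.0000106 + 0.000188 + 0.0000490 + 0.0000144 = 2.6454e-04 /h
MTBF = 1 / λ_sys = 3780 h

3780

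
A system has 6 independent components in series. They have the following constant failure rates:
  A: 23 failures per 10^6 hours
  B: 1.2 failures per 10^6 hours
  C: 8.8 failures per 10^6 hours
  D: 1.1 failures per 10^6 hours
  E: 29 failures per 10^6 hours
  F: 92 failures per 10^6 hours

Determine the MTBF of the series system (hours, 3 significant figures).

Series of exponential components: λ_sys = Σ λ_i
λ_sys = 0.000023 + 0.0000012 + 0.0000088 + 0.0000011 + 0.000029 + 0.000092 = 1.5510e-04 /h
MTBF = 1 / λ_sys = 6450 h

6450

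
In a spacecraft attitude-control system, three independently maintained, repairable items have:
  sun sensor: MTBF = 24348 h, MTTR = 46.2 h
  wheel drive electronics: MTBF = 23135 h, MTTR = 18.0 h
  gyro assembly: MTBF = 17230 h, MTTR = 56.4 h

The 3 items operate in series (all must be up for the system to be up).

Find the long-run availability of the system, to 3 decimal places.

0.994

A(sun sensor) = MTBF/(MTBF+MTTR) = 24348/(24348+46.2) = 0.998106
A(wheel drive electronics) = MTBF/(MTBF+MTTR) = 23135/(23135+18.0) = 0.999223
A(gyro assembly) = MTBF/(MTBF+MTTR) = 17230/(17230+56.4) = 0.996737
Series availability: 0.998106 × 0.999223 × 0.996737 = 0.994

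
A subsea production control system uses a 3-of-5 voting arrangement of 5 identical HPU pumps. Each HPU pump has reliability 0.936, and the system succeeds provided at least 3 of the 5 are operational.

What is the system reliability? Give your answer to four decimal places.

0.9976

R = Σ_{i=3}^{5} C(5,i) p^i (1−p)^{5−i} with p = 0.936
C(5,3)·0.936^3·0.064^2 = 0.033588
C(5,4)·0.936^4·0.064^1 = 0.245614
C(5,5)·0.936^5·0.064^0 = 0.718421
Sum = 0.9976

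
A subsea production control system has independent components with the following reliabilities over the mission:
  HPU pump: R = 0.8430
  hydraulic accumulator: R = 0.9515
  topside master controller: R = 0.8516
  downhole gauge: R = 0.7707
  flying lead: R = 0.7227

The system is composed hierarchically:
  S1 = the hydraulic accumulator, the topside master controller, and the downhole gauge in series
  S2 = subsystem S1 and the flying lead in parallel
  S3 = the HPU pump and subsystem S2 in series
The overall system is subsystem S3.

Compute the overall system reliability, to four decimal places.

Series (hydraulic accumulator, topside master controller, and downhole gauge): 0.951500 × 0.851600 × 0.770700 = 0.624496
Parallel ([0.624496] and flying lead): 1 − (1 − 0.624496)(1 − 0.722700) = 0.895873
Series (HPU pump and [0.895873]): 0.843000 × 0.895873 = 0.7552

0.7552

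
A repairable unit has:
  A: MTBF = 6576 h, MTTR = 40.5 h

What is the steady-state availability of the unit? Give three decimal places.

0.994

A(A) = MTBF/(MTBF+MTTR) = 6576/(6576+40.5) = 0.994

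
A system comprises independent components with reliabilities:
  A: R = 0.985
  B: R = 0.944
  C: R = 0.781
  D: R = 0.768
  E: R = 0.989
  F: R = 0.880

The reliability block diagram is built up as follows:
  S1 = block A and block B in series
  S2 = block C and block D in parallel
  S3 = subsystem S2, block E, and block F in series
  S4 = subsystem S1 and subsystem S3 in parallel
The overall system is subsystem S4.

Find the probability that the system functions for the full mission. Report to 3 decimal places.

Series (A and B): 0.98500 × 0.94400 = 0.92984
Parallel (C and D): 1 − (1 − 0.78100)(1 − 0.76800) = 0.94919
Series ([0.94919], E, and F): 0.94919 × 0.98900 × 0.88000 = 0.82610
Parallel ([0.92984] and [0.82610]): 1 − (1 − 0.92984)(1 − 0.82610) = 0.988

0.988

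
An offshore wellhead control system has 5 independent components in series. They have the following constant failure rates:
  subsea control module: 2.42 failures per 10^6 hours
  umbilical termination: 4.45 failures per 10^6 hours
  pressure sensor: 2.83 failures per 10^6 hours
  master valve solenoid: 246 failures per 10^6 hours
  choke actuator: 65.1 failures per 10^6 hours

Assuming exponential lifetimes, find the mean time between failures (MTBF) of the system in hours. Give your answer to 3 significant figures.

3120

Series of exponential components: λ_sys = Σ λ_i
λ_sys = 0.00000242 + 0.00000445 + 0.00000283 + 0.000246 + 0.0000651 = 3.2080e-04 /h
MTBF = 1 / λ_sys = 3120 h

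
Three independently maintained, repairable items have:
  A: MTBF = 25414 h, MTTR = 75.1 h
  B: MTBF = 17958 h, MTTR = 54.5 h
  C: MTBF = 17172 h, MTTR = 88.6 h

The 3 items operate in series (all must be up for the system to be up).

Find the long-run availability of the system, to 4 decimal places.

0.9889

A(A) = MTBF/(MTBF+MTTR) = 25414/(25414+75.1) = 0.997054
A(B) = MTBF/(MTBF+MTTR) = 17958/(17958+54.5) = 0.996974
A(C) = MTBF/(MTBF+MTTR) = 17172/(17172+88.6) = 0.994867
Series availability: 0.997054 × 0.996974 × 0.994867 = 0.9889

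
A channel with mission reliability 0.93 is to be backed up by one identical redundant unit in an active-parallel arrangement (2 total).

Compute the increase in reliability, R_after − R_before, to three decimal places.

0.065

R_before = 0.93
R_after = 1 − (1 − 0.93)^2 = 0.995
ΔR = 0.995 − 0.93 = 0.065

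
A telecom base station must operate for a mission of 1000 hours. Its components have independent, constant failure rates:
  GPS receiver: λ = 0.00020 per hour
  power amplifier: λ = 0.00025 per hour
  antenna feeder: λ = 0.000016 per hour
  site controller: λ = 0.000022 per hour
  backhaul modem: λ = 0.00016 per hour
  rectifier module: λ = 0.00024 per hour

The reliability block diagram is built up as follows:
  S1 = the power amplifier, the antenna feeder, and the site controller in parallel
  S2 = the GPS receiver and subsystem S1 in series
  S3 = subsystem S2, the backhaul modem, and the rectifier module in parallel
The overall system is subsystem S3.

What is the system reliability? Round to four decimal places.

R(GPS receiver) = exp(−0.00020 × 1000) = 0.818731
R(power amplifier) = exp(−0.00025 × 1000) = 0.778801
R(antenna feeder) = exp(−0.000016 × 1000) = 0.984127
R(site controller) = exp(−0.000022 × 1000) = 0.978240
R(backhaul modem) = exp(−0.00016 × 1000) = 0.852144
R(rectifier module) = exp(−0.00024 × 1000) = 0.786628
Parallel (power amplifier, antenna feeder, and site controller): 1 − (1 − 0.778801)(1 − 0.984127)(1 − 0.978240) = 0.999924
Series (GPS receiver and [0.999924]): 0.818731 × 0.999924 = 0.818669
Parallel ([0.818669], backhaul modem, and rectifier module): 1 − (1 − 0.818669)(1 − 0.852144)(1 − 0.786628) = 0.9943

0.9943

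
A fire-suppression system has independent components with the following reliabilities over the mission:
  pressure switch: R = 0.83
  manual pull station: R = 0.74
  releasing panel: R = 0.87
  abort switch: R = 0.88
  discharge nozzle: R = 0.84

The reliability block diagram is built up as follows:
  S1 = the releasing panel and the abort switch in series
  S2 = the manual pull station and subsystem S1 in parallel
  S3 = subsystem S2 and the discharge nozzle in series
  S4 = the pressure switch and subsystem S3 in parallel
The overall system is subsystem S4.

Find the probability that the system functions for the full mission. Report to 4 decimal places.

Series (releasing panel and abort switch): 0.870000 × 0.880000 = 0.765600
Parallel (manual pull station and [0.765600]): 1 − (1 − 0.740000)(1 − 0.765600) = 0.939056
Series ([0.939056] and discharge nozzle): 0.939056 × 0.840000 = 0.788807
Parallel (pressure switch and [0.788807]): 1 − (1 − 0.830000)(1 − 0.788807) = 0.9641

0.9641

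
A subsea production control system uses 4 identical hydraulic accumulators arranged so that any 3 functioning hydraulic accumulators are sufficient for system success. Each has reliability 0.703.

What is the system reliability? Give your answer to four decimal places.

0.6570

R = Σ_{i=3}^{4} C(4,i) p^i (1−p)^{4−i} with p = 0.703
C(4,3)·0.703^3·0.297^1 = 0.412746
C(4,4)·0.703^4·0.297^0 = 0.244243
Sum = 0.6570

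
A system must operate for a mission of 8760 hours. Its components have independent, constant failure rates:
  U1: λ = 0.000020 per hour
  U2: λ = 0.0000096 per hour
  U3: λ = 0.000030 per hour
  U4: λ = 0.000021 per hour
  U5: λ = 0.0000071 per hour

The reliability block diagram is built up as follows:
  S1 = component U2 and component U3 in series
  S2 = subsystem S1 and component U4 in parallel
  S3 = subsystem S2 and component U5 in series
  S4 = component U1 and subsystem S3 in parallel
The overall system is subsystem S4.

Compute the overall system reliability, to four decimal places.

0.9829

R(U1) = exp(−0.000020 × 8760) = 0.839289
R(U2) = exp(−0.0000096 × 8760) = 0.919343
R(U3) = exp(−0.000030 × 8760) = 0.768896
R(U4) = exp(−0.000021 × 8760) = 0.831969
R(U5) = exp(−0.0000071 × 8760) = 0.939699
Series (U2 and U3): 0.919343 × 0.768896 = 0.706879
Parallel ([0.706879] and U4): 1 − (1 − 0.706879)(1 − 0.831969) = 0.950747
Series ([0.950747] and U5): 0.950747 × 0.939699 = 0.893416
Parallel (U1 and [0.893416]): 1 − (1 − 0.839289)(1 − 0.893416) = 0.9829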